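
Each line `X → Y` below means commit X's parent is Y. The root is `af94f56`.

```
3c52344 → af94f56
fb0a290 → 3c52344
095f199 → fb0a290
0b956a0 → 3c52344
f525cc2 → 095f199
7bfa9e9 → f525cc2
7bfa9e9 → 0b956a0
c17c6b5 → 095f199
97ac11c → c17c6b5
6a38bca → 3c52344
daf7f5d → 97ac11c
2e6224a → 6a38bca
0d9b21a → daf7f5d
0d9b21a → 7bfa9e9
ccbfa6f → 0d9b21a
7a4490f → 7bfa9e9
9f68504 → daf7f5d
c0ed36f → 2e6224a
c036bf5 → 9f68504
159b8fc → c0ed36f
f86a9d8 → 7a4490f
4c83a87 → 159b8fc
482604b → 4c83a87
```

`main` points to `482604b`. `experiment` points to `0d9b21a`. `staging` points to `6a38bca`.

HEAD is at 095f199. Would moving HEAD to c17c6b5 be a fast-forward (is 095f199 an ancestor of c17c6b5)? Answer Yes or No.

A fast-forward from 095f199 to c17c6b5 is possible iff 095f199 is an ancestor of c17c6b5.
Ancestors of c17c6b5: {095f199, 3c52344, af94f56, c17c6b5, fb0a290}.
095f199 is among them, so fast-forward is possible.

Yes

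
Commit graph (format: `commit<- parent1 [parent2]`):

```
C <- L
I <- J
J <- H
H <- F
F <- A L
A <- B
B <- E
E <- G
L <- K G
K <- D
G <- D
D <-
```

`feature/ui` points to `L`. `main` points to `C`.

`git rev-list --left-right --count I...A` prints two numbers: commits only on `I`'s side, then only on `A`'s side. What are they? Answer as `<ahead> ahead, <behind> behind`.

Reachable from I: {A, B, D, E, F, G, H, I, J, K, L}.
Reachable from A: {A, B, D, E, G}.
Only in I's history (ahead): {F, H, I, J, K, L} — 6.
Only in A's history (behind): {} — 0.

6 ahead, 0 behind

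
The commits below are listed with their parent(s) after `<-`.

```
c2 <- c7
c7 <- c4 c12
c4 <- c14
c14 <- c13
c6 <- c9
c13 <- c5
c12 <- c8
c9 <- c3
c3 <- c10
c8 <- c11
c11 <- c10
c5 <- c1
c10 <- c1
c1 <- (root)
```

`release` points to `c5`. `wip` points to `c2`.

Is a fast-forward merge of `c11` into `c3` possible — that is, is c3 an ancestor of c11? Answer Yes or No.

A fast-forward from c3 to c11 is possible iff c3 is an ancestor of c11.
Ancestors of c11: {c1, c10, c11}.
c3 is not among them, so fast-forward is not possible.

No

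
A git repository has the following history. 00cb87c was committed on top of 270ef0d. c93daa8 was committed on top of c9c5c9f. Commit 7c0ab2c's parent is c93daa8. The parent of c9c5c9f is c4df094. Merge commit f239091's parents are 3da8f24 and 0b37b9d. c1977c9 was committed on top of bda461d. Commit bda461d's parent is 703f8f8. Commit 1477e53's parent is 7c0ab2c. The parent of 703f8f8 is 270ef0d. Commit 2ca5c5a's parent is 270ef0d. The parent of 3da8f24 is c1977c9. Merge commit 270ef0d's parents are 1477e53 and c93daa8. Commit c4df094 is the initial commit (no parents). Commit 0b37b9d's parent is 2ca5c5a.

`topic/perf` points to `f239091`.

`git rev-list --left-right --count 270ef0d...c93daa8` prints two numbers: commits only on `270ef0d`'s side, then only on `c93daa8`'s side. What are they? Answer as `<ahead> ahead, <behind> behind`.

Reachable from 270ef0d: {1477e53, 270ef0d, 7c0ab2c, c4df094, c93daa8, c9c5c9f}.
Reachable from c93daa8: {c4df094, c93daa8, c9c5c9f}.
Only in 270ef0d's history (ahead): {1477e53, 270ef0d, 7c0ab2c} — 3.
Only in c93daa8's history (behind): {} — 0.

3 ahead, 0 behind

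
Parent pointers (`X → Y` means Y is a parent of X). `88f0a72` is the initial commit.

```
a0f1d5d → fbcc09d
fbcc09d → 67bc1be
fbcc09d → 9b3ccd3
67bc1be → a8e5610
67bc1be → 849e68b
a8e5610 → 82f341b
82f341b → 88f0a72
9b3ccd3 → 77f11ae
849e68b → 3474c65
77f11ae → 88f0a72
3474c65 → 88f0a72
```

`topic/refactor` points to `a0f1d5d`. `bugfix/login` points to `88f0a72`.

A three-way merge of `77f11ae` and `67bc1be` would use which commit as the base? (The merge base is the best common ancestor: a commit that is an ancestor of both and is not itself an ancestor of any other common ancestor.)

88f0a72

Ancestors of 77f11ae: {77f11ae, 88f0a72}.
Ancestors of 67bc1be: {3474c65, 67bc1be, 82f341b, 849e68b, 88f0a72, a8e5610}.
Common ancestors: {88f0a72}.
The only common ancestor is 88f0a72, so it is the merge base.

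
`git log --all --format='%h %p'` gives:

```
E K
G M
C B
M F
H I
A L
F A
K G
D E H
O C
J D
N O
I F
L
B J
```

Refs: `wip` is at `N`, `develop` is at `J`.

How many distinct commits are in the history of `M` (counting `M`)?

4

Walking parent pointers from M: reachable set = {A, F, L, M}.
That is 4 commits.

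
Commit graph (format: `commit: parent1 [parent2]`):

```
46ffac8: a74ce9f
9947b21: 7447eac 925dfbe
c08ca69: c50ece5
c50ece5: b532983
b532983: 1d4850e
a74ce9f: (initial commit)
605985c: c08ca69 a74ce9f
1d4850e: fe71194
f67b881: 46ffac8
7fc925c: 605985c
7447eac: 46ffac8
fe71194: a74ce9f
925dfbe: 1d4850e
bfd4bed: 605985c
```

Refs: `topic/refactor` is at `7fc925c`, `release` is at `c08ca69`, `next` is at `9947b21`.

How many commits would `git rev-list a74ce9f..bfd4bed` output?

7

Reachable from bfd4bed: {1d4850e, 605985c, a74ce9f, b532983, bfd4bed, c08ca69, c50ece5, fe71194}.
Reachable from a74ce9f: {a74ce9f}.
In bfd4bed's history but not a74ce9f's: {1d4850e, 605985c, b532983, bfd4bed, c08ca69, c50ece5, fe71194} — 7 commits.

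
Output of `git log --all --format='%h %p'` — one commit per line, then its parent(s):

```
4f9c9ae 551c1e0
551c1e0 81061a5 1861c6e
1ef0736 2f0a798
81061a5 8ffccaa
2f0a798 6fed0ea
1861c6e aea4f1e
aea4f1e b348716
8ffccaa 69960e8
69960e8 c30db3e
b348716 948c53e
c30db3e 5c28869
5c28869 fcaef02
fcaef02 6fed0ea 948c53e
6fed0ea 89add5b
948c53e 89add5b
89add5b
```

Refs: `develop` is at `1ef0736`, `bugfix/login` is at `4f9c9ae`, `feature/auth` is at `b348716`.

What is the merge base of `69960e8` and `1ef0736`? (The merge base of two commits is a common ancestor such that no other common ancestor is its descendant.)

Ancestors of 69960e8: {5c28869, 69960e8, 6fed0ea, 89add5b, 948c53e, c30db3e, fcaef02}.
Ancestors of 1ef0736: {1ef0736, 2f0a798, 6fed0ea, 89add5b}.
Common ancestors: {6fed0ea, 89add5b}.
Among these, 6fed0ea is not an ancestor of any other common ancestor — it is the merge base.

6fed0ea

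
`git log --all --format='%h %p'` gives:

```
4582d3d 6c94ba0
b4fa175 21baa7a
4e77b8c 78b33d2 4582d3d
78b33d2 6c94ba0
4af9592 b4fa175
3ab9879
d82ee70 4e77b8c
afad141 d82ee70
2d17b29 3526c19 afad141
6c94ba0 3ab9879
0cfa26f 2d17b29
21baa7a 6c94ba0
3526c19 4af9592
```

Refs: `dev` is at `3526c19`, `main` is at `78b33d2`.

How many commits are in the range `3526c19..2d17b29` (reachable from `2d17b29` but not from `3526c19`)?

6

Reachable from 2d17b29: {21baa7a, 2d17b29, 3526c19, 3ab9879, 4582d3d, 4af9592, 4e77b8c, 6c94ba0, 78b33d2, afad141, b4fa175, d82ee70}.
Reachable from 3526c19: {21baa7a, 3526c19, 3ab9879, 4af9592, 6c94ba0, b4fa175}.
In 2d17b29's history but not 3526c19's: {2d17b29, 4582d3d, 4e77b8c, 78b33d2, afad141, d82ee70} — 6 commits.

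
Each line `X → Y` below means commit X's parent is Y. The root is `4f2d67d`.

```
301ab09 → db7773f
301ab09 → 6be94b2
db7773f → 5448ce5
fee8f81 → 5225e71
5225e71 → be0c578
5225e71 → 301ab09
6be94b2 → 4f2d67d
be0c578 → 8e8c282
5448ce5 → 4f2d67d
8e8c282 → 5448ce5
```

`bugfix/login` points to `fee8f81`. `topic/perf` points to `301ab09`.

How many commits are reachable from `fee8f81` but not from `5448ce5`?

7

Reachable from fee8f81: {301ab09, 4f2d67d, 5225e71, 5448ce5, 6be94b2, 8e8c282, be0c578, db7773f, fee8f81}.
Reachable from 5448ce5: {4f2d67d, 5448ce5}.
In fee8f81's history but not 5448ce5's: {301ab09, 5225e71, 6be94b2, 8e8c282, be0c578, db7773f, fee8f81} — 7 commits.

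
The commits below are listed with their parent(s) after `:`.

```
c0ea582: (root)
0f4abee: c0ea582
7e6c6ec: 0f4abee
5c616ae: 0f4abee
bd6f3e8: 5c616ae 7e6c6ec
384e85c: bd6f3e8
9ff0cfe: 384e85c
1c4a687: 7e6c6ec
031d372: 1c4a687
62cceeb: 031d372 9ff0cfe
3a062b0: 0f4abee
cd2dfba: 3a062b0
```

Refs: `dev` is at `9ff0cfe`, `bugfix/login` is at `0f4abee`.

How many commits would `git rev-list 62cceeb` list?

Walking parent pointers from 62cceeb: reachable set = {031d372, 0f4abee, 1c4a687, 384e85c, 5c616ae, 62cceeb, 7e6c6ec, 9ff0cfe, bd6f3e8, c0ea582}.
That is 10 commits.

10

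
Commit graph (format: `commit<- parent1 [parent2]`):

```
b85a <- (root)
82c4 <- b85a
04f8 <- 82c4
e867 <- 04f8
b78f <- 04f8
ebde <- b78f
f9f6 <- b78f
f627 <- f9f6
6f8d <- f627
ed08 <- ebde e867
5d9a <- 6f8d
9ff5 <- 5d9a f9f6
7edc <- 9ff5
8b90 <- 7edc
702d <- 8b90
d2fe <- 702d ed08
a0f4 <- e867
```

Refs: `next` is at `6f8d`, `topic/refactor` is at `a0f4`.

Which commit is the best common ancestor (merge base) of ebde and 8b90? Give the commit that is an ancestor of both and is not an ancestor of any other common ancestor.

Ancestors of ebde: {04f8, 82c4, b78f, b85a, ebde}.
Ancestors of 8b90: {04f8, 5d9a, 6f8d, 7edc, 82c4, 8b90, 9ff5, b78f, b85a, f627, f9f6}.
Common ancestors: {04f8, 82c4, b78f, b85a}.
Among these, b78f is not an ancestor of any other common ancestor — it is the merge base.

b78f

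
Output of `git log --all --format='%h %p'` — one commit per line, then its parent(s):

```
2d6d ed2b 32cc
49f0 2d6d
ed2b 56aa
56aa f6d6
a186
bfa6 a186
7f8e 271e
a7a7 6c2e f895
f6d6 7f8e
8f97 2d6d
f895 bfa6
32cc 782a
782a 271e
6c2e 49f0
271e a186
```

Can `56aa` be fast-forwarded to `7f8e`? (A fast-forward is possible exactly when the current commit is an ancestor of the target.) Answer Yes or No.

A fast-forward from 56aa to 7f8e is possible iff 56aa is an ancestor of 7f8e.
Ancestors of 7f8e: {271e, 7f8e, a186}.
56aa is not among them, so fast-forward is not possible.

No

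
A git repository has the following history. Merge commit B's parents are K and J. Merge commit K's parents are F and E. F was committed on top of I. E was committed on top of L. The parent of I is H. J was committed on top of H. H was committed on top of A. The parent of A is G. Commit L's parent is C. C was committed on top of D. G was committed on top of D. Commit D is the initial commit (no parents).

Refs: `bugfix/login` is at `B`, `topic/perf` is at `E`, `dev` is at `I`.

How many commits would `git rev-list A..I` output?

Reachable from I: {A, D, G, H, I}.
Reachable from A: {A, D, G}.
In I's history but not A's: {H, I} — 2 commits.

2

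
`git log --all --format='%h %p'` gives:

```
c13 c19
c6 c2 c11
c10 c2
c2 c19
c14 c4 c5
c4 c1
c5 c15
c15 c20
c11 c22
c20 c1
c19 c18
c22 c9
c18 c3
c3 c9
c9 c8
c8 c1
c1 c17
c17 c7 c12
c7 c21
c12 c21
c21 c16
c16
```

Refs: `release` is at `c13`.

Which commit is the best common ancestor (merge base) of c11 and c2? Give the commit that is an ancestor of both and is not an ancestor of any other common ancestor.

c9

Ancestors of c11: {c1, c11, c12, c16, c17, c21, c22, c7, c8, c9}.
Ancestors of c2: {c1, c12, c16, c17, c18, c19, c2, c21, c3, c7, c8, c9}.
Common ancestors: {c1, c12, c16, c17, c21, c7, c8, c9}.
Among these, c9 is not an ancestor of any other common ancestor — it is the merge base.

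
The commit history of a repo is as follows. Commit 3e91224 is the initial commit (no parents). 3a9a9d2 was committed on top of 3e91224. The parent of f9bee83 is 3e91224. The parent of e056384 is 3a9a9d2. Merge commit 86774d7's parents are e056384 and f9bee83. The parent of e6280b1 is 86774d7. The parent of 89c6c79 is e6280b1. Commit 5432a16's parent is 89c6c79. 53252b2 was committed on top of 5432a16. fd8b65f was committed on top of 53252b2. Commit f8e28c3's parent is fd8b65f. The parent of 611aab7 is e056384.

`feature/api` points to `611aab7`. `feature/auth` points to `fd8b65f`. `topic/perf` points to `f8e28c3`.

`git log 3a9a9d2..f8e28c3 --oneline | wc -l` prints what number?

9

Reachable from f8e28c3: {3a9a9d2, 3e91224, 53252b2, 5432a16, 86774d7, 89c6c79, e056384, e6280b1, f8e28c3, f9bee83, fd8b65f}.
Reachable from 3a9a9d2: {3a9a9d2, 3e91224}.
In f8e28c3's history but not 3a9a9d2's: {53252b2, 5432a16, 86774d7, 89c6c79, e056384, e6280b1, f8e28c3, f9bee83, fd8b65f} — 9 commits.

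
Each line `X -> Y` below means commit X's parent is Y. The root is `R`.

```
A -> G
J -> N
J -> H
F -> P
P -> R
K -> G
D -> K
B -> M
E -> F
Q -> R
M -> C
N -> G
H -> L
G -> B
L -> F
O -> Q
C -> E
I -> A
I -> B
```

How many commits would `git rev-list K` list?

Walking parent pointers from K: reachable set = {B, C, E, F, G, K, M, P, R}.
That is 9 commits.

9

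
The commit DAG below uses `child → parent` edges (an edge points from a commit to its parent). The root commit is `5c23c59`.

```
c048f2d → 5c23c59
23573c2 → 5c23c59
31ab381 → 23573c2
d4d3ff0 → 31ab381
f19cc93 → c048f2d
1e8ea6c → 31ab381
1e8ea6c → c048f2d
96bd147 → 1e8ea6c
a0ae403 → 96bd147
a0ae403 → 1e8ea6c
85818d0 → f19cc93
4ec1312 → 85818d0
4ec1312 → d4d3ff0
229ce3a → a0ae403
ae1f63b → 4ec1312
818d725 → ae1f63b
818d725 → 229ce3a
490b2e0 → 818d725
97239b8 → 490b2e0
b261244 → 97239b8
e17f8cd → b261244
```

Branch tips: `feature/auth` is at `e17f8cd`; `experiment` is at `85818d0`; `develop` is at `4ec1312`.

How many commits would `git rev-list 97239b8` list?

Walking parent pointers from 97239b8: reachable set = {1e8ea6c, 229ce3a, 23573c2, 31ab381, 490b2e0, 4ec1312, 5c23c59, 818d725, 85818d0, 96bd147, 97239b8, a0ae403, ae1f63b, c048f2d, d4d3ff0, f19cc93}.
That is 16 commits.

16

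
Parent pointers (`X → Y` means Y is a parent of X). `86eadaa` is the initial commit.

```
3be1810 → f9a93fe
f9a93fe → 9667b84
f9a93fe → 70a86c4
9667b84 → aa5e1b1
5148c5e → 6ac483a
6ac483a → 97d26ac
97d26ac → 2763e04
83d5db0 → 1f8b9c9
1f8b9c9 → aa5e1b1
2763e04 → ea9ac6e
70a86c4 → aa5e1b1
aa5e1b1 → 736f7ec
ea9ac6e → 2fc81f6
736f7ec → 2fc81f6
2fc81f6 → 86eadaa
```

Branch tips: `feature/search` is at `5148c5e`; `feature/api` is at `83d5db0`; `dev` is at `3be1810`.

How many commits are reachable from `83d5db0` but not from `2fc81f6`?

Reachable from 83d5db0: {1f8b9c9, 2fc81f6, 736f7ec, 83d5db0, 86eadaa, aa5e1b1}.
Reachable from 2fc81f6: {2fc81f6, 86eadaa}.
In 83d5db0's history but not 2fc81f6's: {1f8b9c9, 736f7ec, 83d5db0, aa5e1b1} — 4 commits.

4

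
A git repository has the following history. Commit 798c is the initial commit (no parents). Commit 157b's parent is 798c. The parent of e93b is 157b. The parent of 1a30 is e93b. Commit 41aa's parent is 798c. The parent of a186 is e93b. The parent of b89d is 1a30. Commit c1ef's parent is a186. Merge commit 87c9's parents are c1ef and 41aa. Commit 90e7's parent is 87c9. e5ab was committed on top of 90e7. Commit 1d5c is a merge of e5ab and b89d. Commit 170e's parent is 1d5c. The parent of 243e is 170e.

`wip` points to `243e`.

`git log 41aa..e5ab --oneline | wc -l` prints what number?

7

Reachable from e5ab: {157b, 41aa, 798c, 87c9, 90e7, a186, c1ef, e5ab, e93b}.
Reachable from 41aa: {41aa, 798c}.
In e5ab's history but not 41aa's: {157b, 87c9, 90e7, a186, c1ef, e5ab, e93b} — 7 commits.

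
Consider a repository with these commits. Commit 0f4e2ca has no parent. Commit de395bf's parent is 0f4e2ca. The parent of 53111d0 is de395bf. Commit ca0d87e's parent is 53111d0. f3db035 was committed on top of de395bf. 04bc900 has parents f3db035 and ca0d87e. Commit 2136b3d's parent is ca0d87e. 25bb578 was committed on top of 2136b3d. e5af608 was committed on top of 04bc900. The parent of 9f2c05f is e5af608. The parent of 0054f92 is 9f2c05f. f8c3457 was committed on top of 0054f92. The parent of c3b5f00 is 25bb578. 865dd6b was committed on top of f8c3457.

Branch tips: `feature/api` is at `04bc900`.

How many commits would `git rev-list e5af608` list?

7

Walking parent pointers from e5af608: reachable set = {04bc900, 0f4e2ca, 53111d0, ca0d87e, de395bf, e5af608, f3db035}.
That is 7 commits.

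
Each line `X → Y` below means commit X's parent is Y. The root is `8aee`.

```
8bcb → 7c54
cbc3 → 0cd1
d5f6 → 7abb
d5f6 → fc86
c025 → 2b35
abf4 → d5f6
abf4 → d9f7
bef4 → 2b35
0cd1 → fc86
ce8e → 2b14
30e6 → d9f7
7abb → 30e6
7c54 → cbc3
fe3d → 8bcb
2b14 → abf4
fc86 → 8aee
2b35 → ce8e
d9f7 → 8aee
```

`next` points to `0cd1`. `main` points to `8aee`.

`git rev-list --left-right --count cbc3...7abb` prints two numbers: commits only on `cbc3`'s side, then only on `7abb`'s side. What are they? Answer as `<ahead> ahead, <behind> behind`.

Reachable from cbc3: {0cd1, 8aee, cbc3, fc86}.
Reachable from 7abb: {30e6, 7abb, 8aee, d9f7}.
Only in cbc3's history (ahead): {0cd1, cbc3, fc86} — 3.
Only in 7abb's history (behind): {30e6, 7abb, d9f7} — 3.

3 ahead, 3 behind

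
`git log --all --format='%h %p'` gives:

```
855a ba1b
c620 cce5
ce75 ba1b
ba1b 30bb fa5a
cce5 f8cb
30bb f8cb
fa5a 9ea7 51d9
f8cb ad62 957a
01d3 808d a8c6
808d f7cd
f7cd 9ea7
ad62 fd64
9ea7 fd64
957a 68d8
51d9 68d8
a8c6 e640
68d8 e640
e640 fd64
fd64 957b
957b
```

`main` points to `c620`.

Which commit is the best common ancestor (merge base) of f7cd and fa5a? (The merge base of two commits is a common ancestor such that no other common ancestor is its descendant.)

Ancestors of f7cd: {957b, 9ea7, f7cd, fd64}.
Ancestors of fa5a: {51d9, 68d8, 957b, 9ea7, e640, fa5a, fd64}.
Common ancestors: {957b, 9ea7, fd64}.
Among these, 9ea7 is not an ancestor of any other common ancestor — it is the merge base.

9ea7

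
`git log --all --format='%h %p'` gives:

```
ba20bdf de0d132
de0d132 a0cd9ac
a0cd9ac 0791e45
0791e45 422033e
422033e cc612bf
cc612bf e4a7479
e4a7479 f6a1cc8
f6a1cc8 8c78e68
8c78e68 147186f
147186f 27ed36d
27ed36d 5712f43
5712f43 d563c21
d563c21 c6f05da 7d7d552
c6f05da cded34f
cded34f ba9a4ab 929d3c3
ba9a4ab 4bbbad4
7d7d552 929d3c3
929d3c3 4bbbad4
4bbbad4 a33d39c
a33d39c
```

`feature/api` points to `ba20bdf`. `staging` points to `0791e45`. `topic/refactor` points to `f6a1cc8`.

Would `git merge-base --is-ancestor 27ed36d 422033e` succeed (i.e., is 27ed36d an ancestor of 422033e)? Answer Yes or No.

Yes

Ancestors of 422033e (commits reachable by following parents): {147186f, 27ed36d, 422033e, 4bbbad4, 5712f43, 7d7d552, 8c78e68, 929d3c3, a33d39c, ba9a4ab, c6f05da, cc612bf, cded34f, d563c21, e4a7479, f6a1cc8}.
27ed36d is in that set, so it is an ancestor of 422033e.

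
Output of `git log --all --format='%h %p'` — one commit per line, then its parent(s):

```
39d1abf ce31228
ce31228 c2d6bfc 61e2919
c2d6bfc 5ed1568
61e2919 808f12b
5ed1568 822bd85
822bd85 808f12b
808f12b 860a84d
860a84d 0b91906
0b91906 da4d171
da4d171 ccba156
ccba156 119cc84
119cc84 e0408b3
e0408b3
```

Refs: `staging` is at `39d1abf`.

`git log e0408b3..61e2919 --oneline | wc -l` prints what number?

Reachable from 61e2919: {0b91906, 119cc84, 61e2919, 808f12b, 860a84d, ccba156, da4d171, e0408b3}.
Reachable from e0408b3: {e0408b3}.
In 61e2919's history but not e0408b3's: {0b91906, 119cc84, 61e2919, 808f12b, 860a84d, ccba156, da4d171} — 7 commits.

7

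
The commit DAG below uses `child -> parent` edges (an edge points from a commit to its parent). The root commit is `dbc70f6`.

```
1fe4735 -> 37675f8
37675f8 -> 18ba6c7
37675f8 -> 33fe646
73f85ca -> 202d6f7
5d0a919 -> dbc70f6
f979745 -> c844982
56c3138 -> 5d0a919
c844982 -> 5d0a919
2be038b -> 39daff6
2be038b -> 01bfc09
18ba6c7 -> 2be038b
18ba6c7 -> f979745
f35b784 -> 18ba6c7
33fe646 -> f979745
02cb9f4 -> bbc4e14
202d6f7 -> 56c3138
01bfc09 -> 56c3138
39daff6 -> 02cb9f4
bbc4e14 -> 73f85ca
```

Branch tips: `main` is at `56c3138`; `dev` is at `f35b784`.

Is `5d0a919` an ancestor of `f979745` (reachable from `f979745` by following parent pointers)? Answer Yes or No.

Yes

Ancestors of f979745 (commits reachable by following parents): {5d0a919, c844982, dbc70f6, f979745}.
5d0a919 is in that set, so it is an ancestor of f979745.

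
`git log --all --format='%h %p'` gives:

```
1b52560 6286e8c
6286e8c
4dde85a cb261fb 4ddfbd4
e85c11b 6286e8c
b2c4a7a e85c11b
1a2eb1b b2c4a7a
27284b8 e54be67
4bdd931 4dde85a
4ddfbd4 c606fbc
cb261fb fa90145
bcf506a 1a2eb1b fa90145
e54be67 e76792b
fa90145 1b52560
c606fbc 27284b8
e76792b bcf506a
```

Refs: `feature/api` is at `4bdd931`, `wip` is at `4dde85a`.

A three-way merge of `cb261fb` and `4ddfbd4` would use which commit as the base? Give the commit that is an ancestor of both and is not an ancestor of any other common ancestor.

Ancestors of cb261fb: {1b52560, 6286e8c, cb261fb, fa90145}.
Ancestors of 4ddfbd4: {1a2eb1b, 1b52560, 27284b8, 4ddfbd4, 6286e8c, b2c4a7a, bcf506a, c606fbc, e54be67, e76792b, e85c11b, fa90145}.
Common ancestors: {1b52560, 6286e8c, fa90145}.
Among these, fa90145 is not an ancestor of any other common ancestor — it is the merge base.

fa90145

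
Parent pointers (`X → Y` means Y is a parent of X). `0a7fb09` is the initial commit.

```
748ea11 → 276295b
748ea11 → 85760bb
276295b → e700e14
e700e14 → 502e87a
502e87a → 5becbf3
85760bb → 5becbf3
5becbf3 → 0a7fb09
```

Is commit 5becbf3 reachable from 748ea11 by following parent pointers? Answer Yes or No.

Yes

Ancestors of 748ea11 (commits reachable by following parents): {0a7fb09, 276295b, 502e87a, 5becbf3, 748ea11, 85760bb, e700e14}.
5becbf3 is in that set, so it is an ancestor of 748ea11.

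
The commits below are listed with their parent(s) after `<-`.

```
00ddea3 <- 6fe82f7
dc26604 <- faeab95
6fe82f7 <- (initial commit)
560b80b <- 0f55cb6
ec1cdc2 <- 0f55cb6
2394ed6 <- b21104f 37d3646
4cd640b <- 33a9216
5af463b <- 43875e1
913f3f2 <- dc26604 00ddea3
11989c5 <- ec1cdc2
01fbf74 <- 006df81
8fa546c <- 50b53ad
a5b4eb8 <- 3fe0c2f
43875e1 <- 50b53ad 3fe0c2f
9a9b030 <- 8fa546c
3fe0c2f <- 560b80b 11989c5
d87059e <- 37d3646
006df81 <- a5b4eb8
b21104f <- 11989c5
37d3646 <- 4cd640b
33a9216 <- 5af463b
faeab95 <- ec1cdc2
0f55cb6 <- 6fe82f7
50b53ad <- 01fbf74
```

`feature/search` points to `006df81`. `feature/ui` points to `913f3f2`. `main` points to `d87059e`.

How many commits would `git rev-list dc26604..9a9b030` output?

9

Reachable from 9a9b030: {006df81, 01fbf74, 0f55cb6, 11989c5, 3fe0c2f, 50b53ad, 560b80b, 6fe82f7, 8fa546c, 9a9b030, a5b4eb8, ec1cdc2}.
Reachable from dc26604: {0f55cb6, 6fe82f7, dc26604, ec1cdc2, faeab95}.
In 9a9b030's history but not dc26604's: {006df81, 01fbf74, 11989c5, 3fe0c2f, 50b53ad, 560b80b, 8fa546c, 9a9b030, a5b4eb8} — 9 commits.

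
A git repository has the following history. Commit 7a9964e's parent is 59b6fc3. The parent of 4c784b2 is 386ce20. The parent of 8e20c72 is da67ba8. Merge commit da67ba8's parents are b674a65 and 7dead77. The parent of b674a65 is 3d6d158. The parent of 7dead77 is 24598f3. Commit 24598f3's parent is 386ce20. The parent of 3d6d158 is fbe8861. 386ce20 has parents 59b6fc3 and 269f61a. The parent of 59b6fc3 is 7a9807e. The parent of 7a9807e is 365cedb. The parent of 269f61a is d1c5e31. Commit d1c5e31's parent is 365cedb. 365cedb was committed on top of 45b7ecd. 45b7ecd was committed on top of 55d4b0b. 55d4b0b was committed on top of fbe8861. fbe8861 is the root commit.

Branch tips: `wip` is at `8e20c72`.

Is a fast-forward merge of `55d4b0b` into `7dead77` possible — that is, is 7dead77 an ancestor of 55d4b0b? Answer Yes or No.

A fast-forward from 7dead77 to 55d4b0b is possible iff 7dead77 is an ancestor of 55d4b0b.
Ancestors of 55d4b0b: {55d4b0b, fbe8861}.
7dead77 is not among them, so fast-forward is not possible.

No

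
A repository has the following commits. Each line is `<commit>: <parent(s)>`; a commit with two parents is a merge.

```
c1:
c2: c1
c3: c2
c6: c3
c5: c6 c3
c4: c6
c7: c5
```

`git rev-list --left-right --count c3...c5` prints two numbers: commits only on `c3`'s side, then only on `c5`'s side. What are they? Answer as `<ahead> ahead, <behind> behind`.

0 ahead, 2 behind

Reachable from c3: {c1, c2, c3}.
Reachable from c5: {c1, c2, c3, c5, c6}.
Only in c3's history (ahead): {} — 0.
Only in c5's history (behind): {c5, c6} — 2.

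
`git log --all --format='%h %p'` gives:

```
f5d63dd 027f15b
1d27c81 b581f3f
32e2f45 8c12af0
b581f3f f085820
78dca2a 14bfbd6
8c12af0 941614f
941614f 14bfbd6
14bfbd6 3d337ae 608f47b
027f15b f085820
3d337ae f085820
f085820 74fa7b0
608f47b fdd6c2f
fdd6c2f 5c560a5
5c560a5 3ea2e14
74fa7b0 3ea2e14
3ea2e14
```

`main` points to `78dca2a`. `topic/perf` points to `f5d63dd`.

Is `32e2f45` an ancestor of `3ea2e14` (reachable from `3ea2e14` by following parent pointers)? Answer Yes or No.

Ancestors of 3ea2e14: {3ea2e14}.
32e2f45 is not in that set, so it is not an ancestor of 3ea2e14.

No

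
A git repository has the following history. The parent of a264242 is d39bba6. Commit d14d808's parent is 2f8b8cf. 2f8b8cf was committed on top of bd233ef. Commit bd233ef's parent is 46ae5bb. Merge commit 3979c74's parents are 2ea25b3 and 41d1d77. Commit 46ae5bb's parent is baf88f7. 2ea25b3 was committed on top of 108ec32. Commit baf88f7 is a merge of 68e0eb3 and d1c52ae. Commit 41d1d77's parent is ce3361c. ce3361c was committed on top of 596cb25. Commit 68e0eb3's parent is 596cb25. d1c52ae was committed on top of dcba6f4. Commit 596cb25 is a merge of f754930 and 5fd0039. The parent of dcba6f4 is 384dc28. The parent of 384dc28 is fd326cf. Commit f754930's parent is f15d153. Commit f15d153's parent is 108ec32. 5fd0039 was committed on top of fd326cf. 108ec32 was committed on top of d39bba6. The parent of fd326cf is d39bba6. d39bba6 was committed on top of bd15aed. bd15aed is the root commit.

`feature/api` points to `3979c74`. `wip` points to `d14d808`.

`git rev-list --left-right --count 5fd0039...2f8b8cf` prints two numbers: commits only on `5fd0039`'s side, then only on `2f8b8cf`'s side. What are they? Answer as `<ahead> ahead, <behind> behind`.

Reachable from 5fd0039: {5fd0039, bd15aed, d39bba6, fd326cf}.
Reachable from 2f8b8cf: {108ec32, 2f8b8cf, 384dc28, 46ae5bb, 596cb25, 5fd0039, 68e0eb3, baf88f7, bd15aed, bd233ef, d1c52ae, d39bba6, dcba6f4, f15d153, f754930, fd326cf}.
Only in 5fd0039's history (ahead): {} — 0.
Only in 2f8b8cf's history (behind): {108ec32, 2f8b8cf, 384dc28, 46ae5bb, 596cb25, 68e0eb3, baf88f7, bd233ef, d1c52ae, dcba6f4, f15d153, f754930} — 12.

0 ahead, 12 behind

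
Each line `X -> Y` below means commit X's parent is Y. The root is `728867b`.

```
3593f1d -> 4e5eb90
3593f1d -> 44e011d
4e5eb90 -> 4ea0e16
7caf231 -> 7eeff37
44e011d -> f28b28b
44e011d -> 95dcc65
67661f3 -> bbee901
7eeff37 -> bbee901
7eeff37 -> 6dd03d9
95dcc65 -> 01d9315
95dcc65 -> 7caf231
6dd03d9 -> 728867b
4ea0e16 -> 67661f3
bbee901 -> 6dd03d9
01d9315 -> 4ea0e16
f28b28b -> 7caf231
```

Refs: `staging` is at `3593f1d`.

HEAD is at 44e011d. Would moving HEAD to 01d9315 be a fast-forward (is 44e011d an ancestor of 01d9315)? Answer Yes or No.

No

A fast-forward from 44e011d to 01d9315 is possible iff 44e011d is an ancestor of 01d9315.
Ancestors of 01d9315: {01d9315, 4ea0e16, 67661f3, 6dd03d9, 728867b, bbee901}.
44e011d is not among them, so fast-forward is not possible.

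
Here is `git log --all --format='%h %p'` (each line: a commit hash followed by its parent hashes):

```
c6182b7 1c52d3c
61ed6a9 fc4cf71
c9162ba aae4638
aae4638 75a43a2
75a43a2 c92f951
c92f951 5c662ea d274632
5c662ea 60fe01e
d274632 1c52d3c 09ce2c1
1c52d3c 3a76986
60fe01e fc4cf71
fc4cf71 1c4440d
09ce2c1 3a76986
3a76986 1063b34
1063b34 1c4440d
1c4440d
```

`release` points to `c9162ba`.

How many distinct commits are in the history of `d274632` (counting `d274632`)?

6

Walking parent pointers from d274632: reachable set = {09ce2c1, 1063b34, 1c4440d, 1c52d3c, 3a76986, d274632}.
That is 6 commits.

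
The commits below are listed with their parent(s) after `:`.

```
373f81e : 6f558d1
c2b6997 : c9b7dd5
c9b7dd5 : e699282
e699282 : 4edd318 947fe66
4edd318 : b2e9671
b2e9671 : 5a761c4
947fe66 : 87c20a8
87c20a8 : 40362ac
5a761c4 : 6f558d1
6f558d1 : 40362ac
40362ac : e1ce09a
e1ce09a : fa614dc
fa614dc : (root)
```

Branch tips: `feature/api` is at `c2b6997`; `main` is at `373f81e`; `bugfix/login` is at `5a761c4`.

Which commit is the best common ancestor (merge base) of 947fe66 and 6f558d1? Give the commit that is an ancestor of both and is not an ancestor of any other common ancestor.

40362ac

Ancestors of 947fe66: {40362ac, 87c20a8, 947fe66, e1ce09a, fa614dc}.
Ancestors of 6f558d1: {40362ac, 6f558d1, e1ce09a, fa614dc}.
Common ancestors: {40362ac, e1ce09a, fa614dc}.
Among these, 40362ac is not an ancestor of any other common ancestor — it is the merge base.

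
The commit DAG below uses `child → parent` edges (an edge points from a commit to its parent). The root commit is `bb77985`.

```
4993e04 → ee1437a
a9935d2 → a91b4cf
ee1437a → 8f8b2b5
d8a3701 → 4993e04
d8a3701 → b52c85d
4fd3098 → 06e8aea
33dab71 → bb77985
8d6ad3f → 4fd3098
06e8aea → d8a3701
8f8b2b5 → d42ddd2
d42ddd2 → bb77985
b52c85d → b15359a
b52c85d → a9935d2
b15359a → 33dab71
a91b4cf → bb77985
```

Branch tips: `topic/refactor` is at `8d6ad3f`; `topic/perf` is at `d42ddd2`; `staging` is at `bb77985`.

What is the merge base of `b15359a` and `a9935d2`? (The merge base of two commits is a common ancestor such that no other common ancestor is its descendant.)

bb77985

Ancestors of b15359a: {33dab71, b15359a, bb77985}.
Ancestors of a9935d2: {a91b4cf, a9935d2, bb77985}.
Common ancestors: {bb77985}.
The only common ancestor is bb77985, so it is the merge base.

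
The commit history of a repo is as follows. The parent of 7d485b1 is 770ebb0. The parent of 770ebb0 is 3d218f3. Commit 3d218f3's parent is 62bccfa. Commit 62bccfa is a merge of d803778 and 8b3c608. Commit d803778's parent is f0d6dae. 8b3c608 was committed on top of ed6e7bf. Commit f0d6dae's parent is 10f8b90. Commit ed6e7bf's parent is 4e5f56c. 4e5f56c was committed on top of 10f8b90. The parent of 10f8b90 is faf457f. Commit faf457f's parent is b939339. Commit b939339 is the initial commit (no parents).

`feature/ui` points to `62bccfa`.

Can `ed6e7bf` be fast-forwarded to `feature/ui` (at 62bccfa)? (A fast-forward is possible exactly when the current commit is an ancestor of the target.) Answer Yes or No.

A fast-forward from ed6e7bf to 62bccfa is possible iff ed6e7bf is an ancestor of 62bccfa.
Ancestors of 62bccfa: {10f8b90, 4e5f56c, 62bccfa, 8b3c608, b939339, d803778, ed6e7bf, f0d6dae, faf457f}.
ed6e7bf is among them, so fast-forward is possible.

Yes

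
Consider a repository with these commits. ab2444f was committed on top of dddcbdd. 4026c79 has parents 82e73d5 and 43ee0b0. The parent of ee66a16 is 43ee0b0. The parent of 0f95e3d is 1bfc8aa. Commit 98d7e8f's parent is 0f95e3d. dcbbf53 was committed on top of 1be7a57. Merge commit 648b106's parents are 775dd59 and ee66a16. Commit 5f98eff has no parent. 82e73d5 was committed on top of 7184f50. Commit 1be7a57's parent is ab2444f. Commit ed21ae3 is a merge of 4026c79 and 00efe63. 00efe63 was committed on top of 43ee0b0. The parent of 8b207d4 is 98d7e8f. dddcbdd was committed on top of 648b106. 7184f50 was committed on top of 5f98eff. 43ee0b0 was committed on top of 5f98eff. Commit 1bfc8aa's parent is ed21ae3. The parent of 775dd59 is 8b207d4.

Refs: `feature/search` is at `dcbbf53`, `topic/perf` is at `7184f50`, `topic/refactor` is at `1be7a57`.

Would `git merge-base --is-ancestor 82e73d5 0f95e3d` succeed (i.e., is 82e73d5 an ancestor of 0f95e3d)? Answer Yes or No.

Ancestors of 0f95e3d (commits reachable by following parents): {00efe63, 0f95e3d, 1bfc8aa, 4026c79, 43ee0b0, 5f98eff, 7184f50, 82e73d5, ed21ae3}.
82e73d5 is in that set, so it is an ancestor of 0f95e3d.

Yes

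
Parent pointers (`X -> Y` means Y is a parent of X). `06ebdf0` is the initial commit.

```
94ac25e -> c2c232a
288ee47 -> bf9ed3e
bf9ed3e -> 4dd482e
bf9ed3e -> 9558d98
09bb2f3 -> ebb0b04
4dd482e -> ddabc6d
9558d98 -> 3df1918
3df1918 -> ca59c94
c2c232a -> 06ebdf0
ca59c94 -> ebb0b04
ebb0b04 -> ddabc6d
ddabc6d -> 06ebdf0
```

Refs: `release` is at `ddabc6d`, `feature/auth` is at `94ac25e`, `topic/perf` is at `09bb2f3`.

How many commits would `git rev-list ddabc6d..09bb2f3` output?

2

Reachable from 09bb2f3: {06ebdf0, 09bb2f3, ddabc6d, ebb0b04}.
Reachable from ddabc6d: {06ebdf0, ddabc6d}.
In 09bb2f3's history but not ddabc6d's: {09bb2f3, ebb0b04} — 2 commits.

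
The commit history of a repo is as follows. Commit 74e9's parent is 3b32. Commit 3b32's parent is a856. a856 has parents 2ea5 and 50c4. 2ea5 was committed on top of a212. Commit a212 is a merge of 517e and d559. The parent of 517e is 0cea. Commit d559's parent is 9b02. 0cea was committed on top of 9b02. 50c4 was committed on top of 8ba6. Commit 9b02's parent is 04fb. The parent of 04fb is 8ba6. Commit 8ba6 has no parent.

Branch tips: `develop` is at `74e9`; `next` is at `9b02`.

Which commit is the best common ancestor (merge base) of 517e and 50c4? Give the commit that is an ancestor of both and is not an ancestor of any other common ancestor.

8ba6

Ancestors of 517e: {04fb, 0cea, 517e, 8ba6, 9b02}.
Ancestors of 50c4: {50c4, 8ba6}.
Common ancestors: {8ba6}.
The only common ancestor is 8ba6, so it is the merge base.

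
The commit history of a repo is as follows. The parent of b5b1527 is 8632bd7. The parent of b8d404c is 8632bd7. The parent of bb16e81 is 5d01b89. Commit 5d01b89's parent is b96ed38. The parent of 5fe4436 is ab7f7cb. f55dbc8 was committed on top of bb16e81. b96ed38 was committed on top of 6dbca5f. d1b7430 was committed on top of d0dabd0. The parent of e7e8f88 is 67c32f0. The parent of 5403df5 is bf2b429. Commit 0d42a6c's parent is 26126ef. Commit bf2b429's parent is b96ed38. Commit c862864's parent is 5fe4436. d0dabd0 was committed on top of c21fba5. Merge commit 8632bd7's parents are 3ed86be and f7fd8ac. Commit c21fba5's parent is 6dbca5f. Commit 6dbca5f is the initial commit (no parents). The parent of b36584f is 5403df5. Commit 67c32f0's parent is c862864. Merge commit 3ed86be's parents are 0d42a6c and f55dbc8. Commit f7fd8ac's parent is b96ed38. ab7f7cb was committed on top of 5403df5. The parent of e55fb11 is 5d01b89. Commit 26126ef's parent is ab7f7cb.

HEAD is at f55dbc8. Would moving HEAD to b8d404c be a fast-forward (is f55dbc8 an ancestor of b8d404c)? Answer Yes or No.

A fast-forward from f55dbc8 to b8d404c is possible iff f55dbc8 is an ancestor of b8d404c.
Ancestors of b8d404c: {0d42a6c, 26126ef, 3ed86be, 5403df5, 5d01b89, 6dbca5f, 8632bd7, ab7f7cb, b8d404c, b96ed38, bb16e81, bf2b429, f55dbc8, f7fd8ac}.
f55dbc8 is among them, so fast-forward is possible.

Yes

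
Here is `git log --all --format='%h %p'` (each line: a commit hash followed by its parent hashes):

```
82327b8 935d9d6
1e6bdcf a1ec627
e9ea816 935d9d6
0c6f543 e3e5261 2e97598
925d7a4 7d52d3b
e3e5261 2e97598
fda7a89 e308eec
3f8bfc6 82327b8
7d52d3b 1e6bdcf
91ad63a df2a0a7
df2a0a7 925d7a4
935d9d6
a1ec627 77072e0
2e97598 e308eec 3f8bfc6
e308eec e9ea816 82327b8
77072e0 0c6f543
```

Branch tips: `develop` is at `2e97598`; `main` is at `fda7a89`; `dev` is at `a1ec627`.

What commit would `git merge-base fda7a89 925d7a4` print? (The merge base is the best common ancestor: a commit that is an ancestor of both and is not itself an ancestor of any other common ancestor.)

e308eec

Ancestors of fda7a89: {82327b8, 935d9d6, e308eec, e9ea816, fda7a89}.
Ancestors of 925d7a4: {0c6f543, 1e6bdcf, 2e97598, 3f8bfc6, 77072e0, 7d52d3b, 82327b8, 925d7a4, 935d9d6, a1ec627, e308eec, e3e5261, e9ea816}.
Common ancestors: {82327b8, 935d9d6, e308eec, e9ea816}.
Among these, e308eec is not an ancestor of any other common ancestor — it is the merge base.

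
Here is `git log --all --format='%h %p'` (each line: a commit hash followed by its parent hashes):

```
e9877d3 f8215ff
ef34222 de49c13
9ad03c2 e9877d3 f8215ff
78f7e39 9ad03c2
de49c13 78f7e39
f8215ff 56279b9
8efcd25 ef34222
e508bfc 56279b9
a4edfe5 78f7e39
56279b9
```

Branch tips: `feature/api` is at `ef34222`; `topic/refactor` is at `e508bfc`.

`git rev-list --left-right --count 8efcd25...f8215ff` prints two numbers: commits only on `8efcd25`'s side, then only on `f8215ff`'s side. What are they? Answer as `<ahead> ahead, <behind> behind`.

6 ahead, 0 behind

Reachable from 8efcd25: {56279b9, 78f7e39, 8efcd25, 9ad03c2, de49c13, e9877d3, ef34222, f8215ff}.
Reachable from f8215ff: {56279b9, f8215ff}.
Only in 8efcd25's history (ahead): {78f7e39, 8efcd25, 9ad03c2, de49c13, e9877d3, ef34222} — 6.
Only in f8215ff's history (behind): {} — 0.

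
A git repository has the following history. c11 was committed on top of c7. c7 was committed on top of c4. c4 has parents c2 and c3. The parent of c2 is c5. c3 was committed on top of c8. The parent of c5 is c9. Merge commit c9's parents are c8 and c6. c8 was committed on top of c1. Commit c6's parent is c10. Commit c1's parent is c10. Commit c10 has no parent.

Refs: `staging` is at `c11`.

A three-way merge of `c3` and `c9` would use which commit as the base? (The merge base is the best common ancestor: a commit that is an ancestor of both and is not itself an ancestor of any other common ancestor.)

Ancestors of c3: {c1, c10, c3, c8}.
Ancestors of c9: {c1, c10, c6, c8, c9}.
Common ancestors: {c1, c10, c8}.
Among these, c8 is not an ancestor of any other common ancestor — it is the merge base.

c8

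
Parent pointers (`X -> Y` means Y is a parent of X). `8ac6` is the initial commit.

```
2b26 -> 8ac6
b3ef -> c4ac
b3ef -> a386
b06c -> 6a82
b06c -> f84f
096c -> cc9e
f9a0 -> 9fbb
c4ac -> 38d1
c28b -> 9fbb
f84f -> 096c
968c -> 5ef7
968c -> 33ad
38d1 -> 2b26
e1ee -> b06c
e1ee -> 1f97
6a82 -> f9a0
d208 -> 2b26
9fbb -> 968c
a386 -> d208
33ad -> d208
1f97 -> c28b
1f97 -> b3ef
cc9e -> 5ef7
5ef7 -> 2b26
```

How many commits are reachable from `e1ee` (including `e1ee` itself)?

20

Walking parent pointers from e1ee: reachable set = {096c, 1f97, 2b26, 33ad, 38d1, 5ef7, 6a82, 8ac6, 968c, 9fbb, a386, b06c, b3ef, c28b, c4ac, cc9e, d208, e1ee, f84f, f9a0}.
That is 20 commits.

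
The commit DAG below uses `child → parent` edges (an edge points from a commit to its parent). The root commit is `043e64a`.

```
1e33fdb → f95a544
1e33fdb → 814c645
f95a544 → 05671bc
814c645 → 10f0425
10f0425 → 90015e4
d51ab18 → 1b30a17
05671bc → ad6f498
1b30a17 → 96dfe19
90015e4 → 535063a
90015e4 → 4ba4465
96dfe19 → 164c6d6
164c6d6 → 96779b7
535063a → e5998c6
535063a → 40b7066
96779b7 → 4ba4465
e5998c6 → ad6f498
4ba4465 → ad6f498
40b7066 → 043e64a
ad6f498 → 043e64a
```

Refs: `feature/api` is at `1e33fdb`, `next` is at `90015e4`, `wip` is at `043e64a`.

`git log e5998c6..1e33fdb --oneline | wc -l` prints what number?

9

Reachable from 1e33fdb: {043e64a, 05671bc, 10f0425, 1e33fdb, 40b7066, 4ba4465, 535063a, 814c645, 90015e4, ad6f498, e5998c6, f95a544}.
Reachable from e5998c6: {043e64a, ad6f498, e5998c6}.
In 1e33fdb's history but not e5998c6's: {05671bc, 10f0425, 1e33fdb, 40b7066, 4ba4465, 535063a, 814c645, 90015e4, f95a544} — 9 commits.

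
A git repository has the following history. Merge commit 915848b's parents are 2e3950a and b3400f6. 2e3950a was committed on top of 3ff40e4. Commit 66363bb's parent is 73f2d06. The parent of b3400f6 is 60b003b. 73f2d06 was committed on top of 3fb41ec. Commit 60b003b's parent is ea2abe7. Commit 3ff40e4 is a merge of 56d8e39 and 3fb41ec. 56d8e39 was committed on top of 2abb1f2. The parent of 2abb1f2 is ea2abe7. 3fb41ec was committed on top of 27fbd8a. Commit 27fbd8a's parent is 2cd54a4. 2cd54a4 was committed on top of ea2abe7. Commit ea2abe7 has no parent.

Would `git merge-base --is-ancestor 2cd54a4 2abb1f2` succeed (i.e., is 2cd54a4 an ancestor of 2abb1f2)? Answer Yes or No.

Ancestors of 2abb1f2: {2abb1f2, ea2abe7}.
2cd54a4 is not in that set, so it is not an ancestor of 2abb1f2.

No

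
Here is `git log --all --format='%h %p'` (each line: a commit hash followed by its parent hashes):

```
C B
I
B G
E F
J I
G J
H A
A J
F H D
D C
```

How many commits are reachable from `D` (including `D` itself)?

6

Walking parent pointers from D: reachable set = {B, C, D, G, I, J}.
That is 6 commits.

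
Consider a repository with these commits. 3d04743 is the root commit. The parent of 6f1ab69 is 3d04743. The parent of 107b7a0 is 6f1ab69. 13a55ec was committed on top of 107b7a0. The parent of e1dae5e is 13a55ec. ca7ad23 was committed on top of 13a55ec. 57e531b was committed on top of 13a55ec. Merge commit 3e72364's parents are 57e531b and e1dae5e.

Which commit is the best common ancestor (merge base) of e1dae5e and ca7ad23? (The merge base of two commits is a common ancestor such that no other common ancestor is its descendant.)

13a55ec

Ancestors of e1dae5e: {107b7a0, 13a55ec, 3d04743, 6f1ab69, e1dae5e}.
Ancestors of ca7ad23: {107b7a0, 13a55ec, 3d04743, 6f1ab69, ca7ad23}.
Common ancestors: {107b7a0, 13a55ec, 3d04743, 6f1ab69}.
Among these, 13a55ec is not an ancestor of any other common ancestor — it is the merge base.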